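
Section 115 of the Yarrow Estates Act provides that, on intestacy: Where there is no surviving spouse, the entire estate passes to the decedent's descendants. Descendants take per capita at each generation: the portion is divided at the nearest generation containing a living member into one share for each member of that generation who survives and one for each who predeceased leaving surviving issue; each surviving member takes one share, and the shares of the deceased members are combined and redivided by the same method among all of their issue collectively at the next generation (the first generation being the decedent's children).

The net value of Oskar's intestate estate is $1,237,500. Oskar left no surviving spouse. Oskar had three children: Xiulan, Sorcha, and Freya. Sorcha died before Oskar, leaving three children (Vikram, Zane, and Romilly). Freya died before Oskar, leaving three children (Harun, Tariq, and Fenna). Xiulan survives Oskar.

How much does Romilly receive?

The entire $1,237,500 passes to the descendants.
That amount ($1,237,500) is divided at the children's generation into 3 shares of $412,500. Xiulan takes $412,500. The 2 shares of the deceased (Sorcha and Freya) are combined into a pool of $825,000.
That pool ($825,000) is divided at the grandchildren's generation equally among Vikram, Zane, Romilly, Harun, Tariq, and Fenna: $137,500 each.

Romilly receives $137,500.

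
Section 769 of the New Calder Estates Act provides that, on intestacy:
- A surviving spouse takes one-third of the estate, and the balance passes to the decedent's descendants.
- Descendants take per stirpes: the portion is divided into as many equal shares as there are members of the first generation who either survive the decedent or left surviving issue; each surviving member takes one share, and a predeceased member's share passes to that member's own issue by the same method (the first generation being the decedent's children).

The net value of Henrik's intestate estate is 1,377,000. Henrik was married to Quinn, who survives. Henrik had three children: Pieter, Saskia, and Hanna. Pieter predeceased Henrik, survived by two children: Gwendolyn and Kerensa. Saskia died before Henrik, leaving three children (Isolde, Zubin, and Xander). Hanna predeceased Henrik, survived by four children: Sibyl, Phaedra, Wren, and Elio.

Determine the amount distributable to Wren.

Quinn takes one-third of 1,377,000 = 459,000. The remaining 918,000 passes to the descendants.
The descendants' portion (918,000) is divided into 3 shares of 306,000: Pieter's 306,000 share passes to Pieter's issue; Saskia's 306,000 share passes to Saskia's issue; Hanna's 306,000 share passes to Hanna's issue.
Pieter's share (306,000) is divided into 2 shares of 153,000: Gwendolyn and Kerensa each take 153,000.
Saskia's share (306,000) is divided into 3 shares of 102,000: Isolde, Zubin, and Xander each take 102,000.
Hanna's share (306,000) is divided into 4 shares of 76,500: Sibyl, Phaedra, Wren, and Elio each take 76,500.

Wren receives 76,500.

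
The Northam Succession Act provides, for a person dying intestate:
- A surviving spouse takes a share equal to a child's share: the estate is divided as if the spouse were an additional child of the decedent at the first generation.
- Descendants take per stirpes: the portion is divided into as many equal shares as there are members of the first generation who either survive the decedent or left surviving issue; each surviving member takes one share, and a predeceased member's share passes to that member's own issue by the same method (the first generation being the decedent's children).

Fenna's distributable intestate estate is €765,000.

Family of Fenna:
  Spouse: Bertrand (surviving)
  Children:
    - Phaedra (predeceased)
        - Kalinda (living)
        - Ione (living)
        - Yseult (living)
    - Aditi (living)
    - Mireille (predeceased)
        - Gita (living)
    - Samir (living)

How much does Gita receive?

Gita receives €153,000.

The spouse counts as an additional share at the children's level, so there are 5 primary shares of €153,000. Bertrand takes one such share (€153,000).
The children's combined portion (€612,000) is divided into 4 shares of €153,000: Aditi and Samir each take €153,000; Phaedra's €153,000 share passes to Phaedra's issue; Mireille's €153,000 share passes to Mireille's issue.
Phaedra's share (€153,000) is divided into 3 shares of €51,000: Kalinda, Ione, and Yseult each take €51,000.
Mireille's share (€153,000) passes entirely to Gita.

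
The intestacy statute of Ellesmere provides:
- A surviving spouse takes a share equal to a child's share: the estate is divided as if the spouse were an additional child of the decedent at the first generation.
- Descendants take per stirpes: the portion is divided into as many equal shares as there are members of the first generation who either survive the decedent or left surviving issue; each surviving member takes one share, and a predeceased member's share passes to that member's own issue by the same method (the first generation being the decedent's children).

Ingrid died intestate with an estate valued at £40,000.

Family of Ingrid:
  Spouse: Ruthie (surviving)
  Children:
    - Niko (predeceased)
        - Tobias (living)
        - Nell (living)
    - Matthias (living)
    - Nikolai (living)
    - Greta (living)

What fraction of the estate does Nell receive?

Nell receives 1/10 of the estate.

The spouse counts as an additional share at the children's level, so there are 5 primary shares of £8,000. Ruthie takes one such share (£8,000).
The children's combined portion (£32,000) is divided into 4 shares of £8,000: Matthias, Nikolai, and Greta each take £8,000; Niko's £8,000 share passes to Niko's issue.
Niko's share (£8,000) is divided into 2 shares of £4,000: Tobias and Nell each take £4,000.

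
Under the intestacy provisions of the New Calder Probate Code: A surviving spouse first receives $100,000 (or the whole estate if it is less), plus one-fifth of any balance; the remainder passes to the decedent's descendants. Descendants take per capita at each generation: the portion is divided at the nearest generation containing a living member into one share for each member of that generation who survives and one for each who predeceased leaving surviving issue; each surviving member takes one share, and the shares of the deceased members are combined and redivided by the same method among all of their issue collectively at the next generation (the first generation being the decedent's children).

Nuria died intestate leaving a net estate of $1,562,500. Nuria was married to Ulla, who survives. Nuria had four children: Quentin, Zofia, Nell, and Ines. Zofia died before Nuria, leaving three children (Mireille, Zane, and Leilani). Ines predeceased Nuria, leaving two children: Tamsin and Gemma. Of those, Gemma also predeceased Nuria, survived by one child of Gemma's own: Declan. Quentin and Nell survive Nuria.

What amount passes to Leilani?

Ulla first takes $100,000, leaving a balance of $1,462,500. Ulla then takes one-fifth of the balance ($292,500), for a total of $392,500. The remaining $1,170,000 passes to the descendants.
The descendants' portion ($1,170,000) is divided at the children's generation into 4 shares of $292,500. Quentin and Nell each take $292,500. The 2 shares of the deceased (Zofia and Ines) are combined into a pool of $585,000.
That pool ($585,000) is divided at the grandchildren's generation into 5 shares of $117,000. Mireille, Zane, Leilani, and Tamsin each take $117,000. The remaining share for the deceased Gemma ($117,000) is carried to the next generation.
That pool ($117,000) passes entirely to Declan, the sole taker at the great-grandchildren's generation.

Leilani receives $117,000.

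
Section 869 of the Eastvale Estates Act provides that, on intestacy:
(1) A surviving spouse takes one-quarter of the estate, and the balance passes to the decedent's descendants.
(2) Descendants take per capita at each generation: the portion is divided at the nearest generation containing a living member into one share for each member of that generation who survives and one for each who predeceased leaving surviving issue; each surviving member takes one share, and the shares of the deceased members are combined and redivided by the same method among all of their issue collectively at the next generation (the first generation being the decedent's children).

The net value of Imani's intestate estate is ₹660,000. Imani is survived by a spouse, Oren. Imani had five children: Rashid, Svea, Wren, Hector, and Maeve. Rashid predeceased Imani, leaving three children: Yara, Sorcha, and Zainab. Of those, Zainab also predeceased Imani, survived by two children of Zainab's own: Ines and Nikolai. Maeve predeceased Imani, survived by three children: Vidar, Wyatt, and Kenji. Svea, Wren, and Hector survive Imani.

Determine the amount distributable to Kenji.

Kenji receives ₹33,000.

Oren takes one-quarter of ₹660,000 = ₹165,000. The remaining ₹495,000 passes to the descendants.
The descendants' portion (₹495,000) is divided at the children's generation into 5 shares of ₹99,000. Svea, Wren, and Hector each take ₹99,000. The 2 shares of the deceased (Rashid and Maeve) are combined into a pool of ₹198,000.
That pool (₹198,000) is divided at the grandchildren's generation into 6 shares of ₹33,000. Yara, Sorcha, Vidar, Wyatt, and Kenji each take ₹33,000. The remaining share for the deceased Zainab (₹33,000) is carried to the next generation.
That pool (₹33,000) is divided at the great-grandchildren's generation equally among Ines and Nikolai: ₹16,500 each.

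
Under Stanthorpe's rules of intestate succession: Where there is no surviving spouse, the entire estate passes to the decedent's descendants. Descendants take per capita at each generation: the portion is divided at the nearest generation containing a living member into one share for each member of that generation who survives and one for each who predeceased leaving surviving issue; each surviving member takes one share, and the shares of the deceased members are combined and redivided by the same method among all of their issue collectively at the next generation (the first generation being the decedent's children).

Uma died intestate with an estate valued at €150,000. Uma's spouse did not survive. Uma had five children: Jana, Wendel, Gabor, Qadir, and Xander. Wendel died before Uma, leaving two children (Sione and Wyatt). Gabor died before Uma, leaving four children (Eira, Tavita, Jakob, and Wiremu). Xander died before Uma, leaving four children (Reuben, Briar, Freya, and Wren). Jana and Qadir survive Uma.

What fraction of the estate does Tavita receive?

Tavita receives 3/50 of the estate.

The entire €150,000 passes to the descendants.
That amount (€150,000) is divided at the children's generation into 5 shares of €30,000. Jana and Qadir each take €30,000. The 3 shares of the deceased (Wendel, Gabor, and Xander) are combined into a pool of €90,000.
That pool (€90,000) is divided at the grandchildren's generation equally among Sione, Wyatt, Eira, Tavita, Jakob, Wiremu, Reuben, Briar, Freya, and Wren: €9,000 each.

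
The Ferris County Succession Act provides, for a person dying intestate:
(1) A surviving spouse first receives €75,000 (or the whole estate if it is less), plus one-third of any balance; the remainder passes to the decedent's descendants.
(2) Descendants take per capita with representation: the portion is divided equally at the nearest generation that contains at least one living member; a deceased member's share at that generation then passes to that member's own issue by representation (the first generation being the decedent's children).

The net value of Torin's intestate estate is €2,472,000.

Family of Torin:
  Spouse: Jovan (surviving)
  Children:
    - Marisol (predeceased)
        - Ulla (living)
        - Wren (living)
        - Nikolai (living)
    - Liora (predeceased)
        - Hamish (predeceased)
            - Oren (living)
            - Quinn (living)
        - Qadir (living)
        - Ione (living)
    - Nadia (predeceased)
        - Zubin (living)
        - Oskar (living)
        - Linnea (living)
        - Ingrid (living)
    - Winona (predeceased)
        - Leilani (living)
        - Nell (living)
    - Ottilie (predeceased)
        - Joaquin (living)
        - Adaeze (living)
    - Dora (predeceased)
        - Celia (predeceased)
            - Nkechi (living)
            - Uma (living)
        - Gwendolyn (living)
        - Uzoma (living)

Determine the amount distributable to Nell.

Jovan first takes €75,000, leaving a balance of €2,397,000. Jovan then takes one-third of the balance (€799,000), for a total of €874,000. The remaining €1,598,000 passes to the descendants.
No child survives, so the initial division is made at the grandchildren's generation.
The descendants' portion (€1,598,000) is divided into 17 shares of €94,000: Ulla, Wren, Nikolai, Qadir, Ione, Zubin, Oskar, Linnea, Ingrid, Leilani, Nell, Joaquin, Adaeze, Gwendolyn, and Uzoma each take €94,000; Hamish's €94,000 share passes to Hamish's issue; Celia's €94,000 share passes to Celia's issue.
Hamish's share (€94,000) is divided into 2 shares of €47,000: Oren and Quinn each take €47,000.
Celia's share (€94,000) is divided into 2 shares of €47,000: Nkechi and Uma each take €47,000.

Nell receives €94,000.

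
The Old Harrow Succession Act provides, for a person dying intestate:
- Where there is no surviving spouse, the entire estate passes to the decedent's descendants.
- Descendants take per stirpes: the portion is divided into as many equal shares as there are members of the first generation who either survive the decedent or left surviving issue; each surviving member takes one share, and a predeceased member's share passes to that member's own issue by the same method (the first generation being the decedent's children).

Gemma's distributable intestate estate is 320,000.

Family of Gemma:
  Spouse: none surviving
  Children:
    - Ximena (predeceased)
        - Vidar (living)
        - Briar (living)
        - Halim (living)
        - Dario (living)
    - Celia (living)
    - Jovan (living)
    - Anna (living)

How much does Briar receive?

The entire 320,000 passes to the descendants.
That amount (320,000) is divided into 4 shares of 80,000: Celia, Jovan, and Anna each take 80,000; Ximena's 80,000 share passes to Ximena's issue.
Ximena's share (80,000) is divided into 4 shares of 20,000: Vidar, Briar, Halim, and Dario each take 20,000.

Briar receives 20,000.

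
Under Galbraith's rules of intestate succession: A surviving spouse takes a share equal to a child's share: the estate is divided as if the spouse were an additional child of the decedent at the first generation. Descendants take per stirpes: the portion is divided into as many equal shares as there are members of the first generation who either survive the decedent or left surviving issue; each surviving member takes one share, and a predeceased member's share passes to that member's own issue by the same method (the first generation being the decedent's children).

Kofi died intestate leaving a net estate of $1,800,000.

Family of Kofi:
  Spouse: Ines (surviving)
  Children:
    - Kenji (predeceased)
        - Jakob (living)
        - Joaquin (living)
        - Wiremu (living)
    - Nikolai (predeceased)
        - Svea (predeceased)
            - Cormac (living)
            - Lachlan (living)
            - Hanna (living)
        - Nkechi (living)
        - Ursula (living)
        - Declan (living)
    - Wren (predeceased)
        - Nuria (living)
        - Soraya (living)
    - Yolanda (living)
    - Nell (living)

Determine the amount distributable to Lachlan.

The spouse counts as an additional share at the children's level, so there are 6 primary shares of $300,000. Ines takes one such share ($300,000).
The children's combined portion ($1,500,000) is divided into 5 shares of $300,000: Yolanda and Nell each take $300,000; Kenji's $300,000 share passes to Kenji's issue; Nikolai's $300,000 share passes to Nikolai's issue; Wren's $300,000 share passes to Wren's issue.
Kenji's share ($300,000) is divided into 3 shares of $100,000: Jakob, Joaquin, and Wiremu each take $100,000.
Nikolai's share ($300,000) is divided into 4 shares of $75,000: Nkechi, Ursula, and Declan each take $75,000; Svea's $75,000 share passes to Svea's issue.
Svea's share ($75,000) is divided into 3 shares of $25,000: Cormac, Lachlan, and Hanna each take $25,000.
Wren's share ($300,000) is divided into 2 shares of $150,000: Nuria and Soraya each take $150,000.

Lachlan receives $25,000.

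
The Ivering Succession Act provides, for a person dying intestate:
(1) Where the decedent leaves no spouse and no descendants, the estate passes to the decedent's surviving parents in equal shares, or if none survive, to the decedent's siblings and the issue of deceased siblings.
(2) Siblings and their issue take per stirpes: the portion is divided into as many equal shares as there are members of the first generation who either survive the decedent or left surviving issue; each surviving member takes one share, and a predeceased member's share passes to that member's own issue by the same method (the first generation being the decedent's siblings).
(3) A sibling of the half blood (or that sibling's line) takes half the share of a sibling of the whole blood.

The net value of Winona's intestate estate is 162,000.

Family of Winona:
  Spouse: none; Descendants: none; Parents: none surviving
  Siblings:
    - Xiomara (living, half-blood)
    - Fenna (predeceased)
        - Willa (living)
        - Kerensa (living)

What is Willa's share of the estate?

Willa receives 54,000.

The entire 162,000 passes to the siblings and their issue.
Counting each half-blood sibling's line as half a unit, there are 3/2 units in 162,000, so one unit is 108,000. Whole-blood lines (Fenna) take 108,000 each; half-blood lines (Xiomara) take 54,000 each.
Fenna's share (108,000) is divided into 2 shares of 54,000: Willa and Kerensa each take 54,000.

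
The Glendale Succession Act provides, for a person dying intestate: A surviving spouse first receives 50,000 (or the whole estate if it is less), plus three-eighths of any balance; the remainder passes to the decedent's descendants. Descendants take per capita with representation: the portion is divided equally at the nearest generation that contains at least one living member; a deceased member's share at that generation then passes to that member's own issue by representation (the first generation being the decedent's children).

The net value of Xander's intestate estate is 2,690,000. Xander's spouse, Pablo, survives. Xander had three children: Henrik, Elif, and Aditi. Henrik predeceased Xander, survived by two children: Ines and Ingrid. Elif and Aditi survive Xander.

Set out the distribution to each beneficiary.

Pablo first takes 50,000, leaving a balance of 2,640,000. Pablo then takes three-eighths of the balance (990,000), for a total of 1,040,000. The remaining 1,650,000 passes to the descendants.
The descendants' portion (1,650,000) is divided into 3 shares of 550,000: Elif and Aditi each take 550,000; Henrik's 550,000 share passes to Henrik's issue.
Henrik's share (550,000) is divided into 2 shares of 275,000: Ines and Ingrid each take 275,000.

Pablo: 1,040,000; Ines: 275,000; Ingrid: 275,000; Elif: 550,000; Aditi: 550,000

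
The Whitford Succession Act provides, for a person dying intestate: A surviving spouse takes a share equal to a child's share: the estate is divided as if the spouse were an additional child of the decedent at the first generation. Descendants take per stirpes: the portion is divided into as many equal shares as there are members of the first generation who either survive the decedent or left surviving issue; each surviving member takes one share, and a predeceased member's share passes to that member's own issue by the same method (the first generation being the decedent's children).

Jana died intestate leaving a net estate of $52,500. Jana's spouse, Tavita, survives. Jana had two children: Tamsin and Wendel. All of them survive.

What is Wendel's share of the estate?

The spouse counts as an additional share at the children's level, so there are 3 primary shares of $17,500. Tavita takes one such share ($17,500).
The children's combined portion ($35,000) is divided into 2 shares of $17,500: Tamsin and Wendel each take $17,500.

Wendel receives $17,500.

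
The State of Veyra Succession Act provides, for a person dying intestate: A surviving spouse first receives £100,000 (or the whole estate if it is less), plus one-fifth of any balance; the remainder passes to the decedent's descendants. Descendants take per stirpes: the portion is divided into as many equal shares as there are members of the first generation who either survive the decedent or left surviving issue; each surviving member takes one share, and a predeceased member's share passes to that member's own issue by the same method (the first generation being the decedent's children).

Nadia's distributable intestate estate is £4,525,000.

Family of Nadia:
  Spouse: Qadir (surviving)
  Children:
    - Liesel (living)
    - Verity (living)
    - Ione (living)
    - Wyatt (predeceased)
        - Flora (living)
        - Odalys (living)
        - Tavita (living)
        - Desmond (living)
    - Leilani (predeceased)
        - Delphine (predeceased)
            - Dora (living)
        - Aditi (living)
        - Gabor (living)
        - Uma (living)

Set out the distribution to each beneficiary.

Qadir: £985,000; Liesel: £708,000; Verity: £708,000; Ione: £708,000; Flora: £177,000; Odalys: £177,000; Tavita: £177,000; Desmond: £177,000; Dora: £177,000; Aditi: £177,000; Gabor: £177,000; Uma: £177,000

Qadir first takes £100,000, leaving a balance of £4,425,000. Qadir then takes one-fifth of the balance (£885,000), for a total of £985,000. The remaining £3,540,000 passes to the descendants.
The descendants' portion (£3,540,000) is divided into 5 shares of £708,000: Liesel, Verity, and Ione each take £708,000; Wyatt's £708,000 share passes to Wyatt's issue; Leilani's £708,000 share passes to Leilani's issue.
Wyatt's share (£708,000) is divided into 4 shares of £177,000: Flora, Odalys, Tavita, and Desmond each take £177,000.
Leilani's share (£708,000) is divided into 4 shares of £177,000: Aditi, Gabor, and Uma each take £177,000; Delphine's £177,000 share passes to Delphine's issue.
Delphine's share (£177,000) passes entirely to Dora.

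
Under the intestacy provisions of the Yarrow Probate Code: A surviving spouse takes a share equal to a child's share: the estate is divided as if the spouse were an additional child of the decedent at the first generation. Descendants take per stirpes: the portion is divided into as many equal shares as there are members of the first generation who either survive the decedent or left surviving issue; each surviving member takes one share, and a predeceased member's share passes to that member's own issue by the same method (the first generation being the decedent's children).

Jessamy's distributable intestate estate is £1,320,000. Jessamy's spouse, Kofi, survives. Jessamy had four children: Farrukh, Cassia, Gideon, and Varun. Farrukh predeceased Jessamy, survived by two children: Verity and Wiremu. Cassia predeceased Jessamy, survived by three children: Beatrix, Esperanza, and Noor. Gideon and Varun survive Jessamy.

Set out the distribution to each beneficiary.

Kofi: £264,000; Verity: £132,000; Wiremu: £132,000; Beatrix: £88,000; Esperanza: £88,000; Noor: £88,000; Gideon: £264,000; Varun: £264,000

The spouse counts as an additional share at the children's level, so there are 5 primary shares of £264,000. Kofi takes one such share (£264,000).
The children's combined portion (£1,056,000) is divided into 4 shares of £264,000: Gideon and Varun each take £264,000; Farrukh's £264,000 share passes to Farrukh's issue; Cassia's £264,000 share passes to Cassia's issue.
Farrukh's share (£264,000) is divided into 2 shares of £132,000: Verity and Wiremu each take £132,000.
Cassia's share (£264,000) is divided into 3 shares of £88,000: Beatrix, Esperanza, and Noor each take £88,000.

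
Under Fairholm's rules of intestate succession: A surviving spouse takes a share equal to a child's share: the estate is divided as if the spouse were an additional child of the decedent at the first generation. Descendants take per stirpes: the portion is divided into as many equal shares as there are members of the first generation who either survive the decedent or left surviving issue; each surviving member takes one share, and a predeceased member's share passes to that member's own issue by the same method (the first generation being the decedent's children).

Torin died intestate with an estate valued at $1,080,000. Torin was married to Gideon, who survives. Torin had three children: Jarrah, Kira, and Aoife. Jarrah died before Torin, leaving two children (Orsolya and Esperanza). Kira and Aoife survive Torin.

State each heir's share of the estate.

The spouse counts as an additional share at the children's level, so there are 4 primary shares of $270,000. Gideon takes one such share ($270,000).
The children's combined portion ($810,000) is divided into 3 shares of $270,000: Kira and Aoife each take $270,000; Jarrah's $270,000 share passes to Jarrah's issue.
Jarrah's share ($270,000) is divided into 2 shares of $135,000: Orsolya and Esperanza each take $135,000.

Gideon: $270,000; Orsolya: $135,000; Esperanza: $135,000; Kira: $270,000; Aoife: $270,000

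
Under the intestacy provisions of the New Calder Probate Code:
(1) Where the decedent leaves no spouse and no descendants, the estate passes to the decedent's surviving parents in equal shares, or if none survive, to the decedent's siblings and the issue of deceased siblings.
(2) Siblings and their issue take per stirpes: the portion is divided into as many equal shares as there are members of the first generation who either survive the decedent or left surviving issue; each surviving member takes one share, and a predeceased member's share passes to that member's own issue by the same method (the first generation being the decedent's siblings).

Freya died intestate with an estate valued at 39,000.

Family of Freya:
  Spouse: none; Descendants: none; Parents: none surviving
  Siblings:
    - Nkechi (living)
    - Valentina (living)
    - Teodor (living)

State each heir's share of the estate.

The entire 39,000 passes to the siblings and their issue.
That amount (39,000) is divided into 3 shares of 13,000: Nkechi, Valentina, and Teodor each take 13,000.

Nkechi: 13,000; Valentina: 13,000; Teodor: 13,000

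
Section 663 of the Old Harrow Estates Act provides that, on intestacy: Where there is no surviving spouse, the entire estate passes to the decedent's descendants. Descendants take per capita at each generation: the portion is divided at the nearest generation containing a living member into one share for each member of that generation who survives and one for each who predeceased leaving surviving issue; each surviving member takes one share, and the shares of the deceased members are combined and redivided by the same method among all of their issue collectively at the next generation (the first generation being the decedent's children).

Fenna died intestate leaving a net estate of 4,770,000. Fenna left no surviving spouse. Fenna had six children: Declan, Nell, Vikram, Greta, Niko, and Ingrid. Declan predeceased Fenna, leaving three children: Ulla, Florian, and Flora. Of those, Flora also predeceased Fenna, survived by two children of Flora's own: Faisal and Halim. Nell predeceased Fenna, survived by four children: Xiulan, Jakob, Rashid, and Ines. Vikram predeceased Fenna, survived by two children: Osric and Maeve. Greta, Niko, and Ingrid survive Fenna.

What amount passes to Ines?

Ines receives 265,000.

The entire 4,770,000 passes to the descendants.
That amount (4,770,000) is divided at the children's generation into 6 shares of 795,000. Greta, Niko, and Ingrid each take 795,000. The 3 shares of the deceased (Declan, Nell, and Vikram) are combined into a pool of 2,385,000.
That pool (2,385,000) is divided at the grandchildren's generation into 9 shares of 265,000. Ulla, Florian, Xiulan, Jakob, Rashid, Ines, Osric, and Maeve each take 265,000. The remaining share for the deceased Flora (265,000) is carried to the next generation.
That pool (265,000) is divided at the great-grandchildren's generation equally among Faisal and Halim: 132,500 each.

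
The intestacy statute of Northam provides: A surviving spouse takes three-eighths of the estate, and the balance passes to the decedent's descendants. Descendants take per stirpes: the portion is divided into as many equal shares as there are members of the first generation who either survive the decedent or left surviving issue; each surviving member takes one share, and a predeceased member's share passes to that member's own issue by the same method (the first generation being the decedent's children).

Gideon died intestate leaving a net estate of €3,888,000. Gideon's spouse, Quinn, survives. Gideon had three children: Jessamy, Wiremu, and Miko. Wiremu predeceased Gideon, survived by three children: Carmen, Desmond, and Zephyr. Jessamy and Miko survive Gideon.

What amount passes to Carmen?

Quinn takes three-eighths of €3,888,000 = €1,458,000. The remaining €2,430,000 passes to the descendants.
The descendants' portion (€2,430,000) is divided into 3 shares of €810,000: Jessamy and Miko each take €810,000; Wiremu's €810,000 share passes to Wiremu's issue.
Wiremu's share (€810,000) is divided into 3 shares of €270,000: Carmen, Desmond, and Zephyr each take €270,000.

Carmen receives €270,000.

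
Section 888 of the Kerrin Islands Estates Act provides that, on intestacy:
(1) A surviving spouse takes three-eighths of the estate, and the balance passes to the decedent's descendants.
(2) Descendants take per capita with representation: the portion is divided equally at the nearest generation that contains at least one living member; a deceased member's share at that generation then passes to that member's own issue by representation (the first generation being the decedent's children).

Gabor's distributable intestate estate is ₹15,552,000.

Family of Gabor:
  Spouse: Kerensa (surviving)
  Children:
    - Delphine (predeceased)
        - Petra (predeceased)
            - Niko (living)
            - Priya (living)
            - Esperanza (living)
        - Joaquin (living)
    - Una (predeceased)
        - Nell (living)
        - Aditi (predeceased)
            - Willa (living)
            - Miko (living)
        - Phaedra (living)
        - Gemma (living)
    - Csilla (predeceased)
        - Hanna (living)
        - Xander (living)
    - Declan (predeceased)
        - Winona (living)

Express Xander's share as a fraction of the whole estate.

Kerensa takes three-eighths of ₹15,552,000 = ₹5,832,000. The remaining ₹9,720,000 passes to the descendants.
No child survives, so the initial division is made at the grandchildren's generation.
The descendants' portion (₹9,720,000) is divided into 9 shares of ₹1,080,000: Joaquin, Nell, Phaedra, Gemma, Hanna, Xander, and Winona each take ₹1,080,000; Petra's ₹1,080,000 share passes to Petra's issue; Aditi's ₹1,080,000 share passes to Aditi's issue.
Petra's share (₹1,080,000) is divided into 3 shares of ₹360,000: Niko, Priya, and Esperanza each take ₹360,000.
Aditi's share (₹1,080,000) is divided into 2 shares of ₹540,000: Willa and Miko each take ₹540,000.

Xander receives 5/72 of the estate.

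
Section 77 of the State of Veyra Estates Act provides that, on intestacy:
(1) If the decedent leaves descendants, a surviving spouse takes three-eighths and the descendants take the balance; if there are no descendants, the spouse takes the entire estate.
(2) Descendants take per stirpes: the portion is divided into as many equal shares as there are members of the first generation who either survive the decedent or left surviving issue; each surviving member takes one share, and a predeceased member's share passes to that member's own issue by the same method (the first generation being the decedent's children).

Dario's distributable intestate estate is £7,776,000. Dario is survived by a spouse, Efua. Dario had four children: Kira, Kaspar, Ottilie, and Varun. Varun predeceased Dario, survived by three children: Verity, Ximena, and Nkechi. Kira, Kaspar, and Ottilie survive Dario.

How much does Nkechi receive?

Efua takes three-eighths of £7,776,000 = £2,916,000. The remaining £4,860,000 passes to the descendants.
The descendants' portion (£4,860,000) is divided into 4 shares of £1,215,000: Kira, Kaspar, and Ottilie each take £1,215,000; Varun's £1,215,000 share passes to Varun's issue.
Varun's share (£1,215,000) is divided into 3 shares of £405,000: Verity, Ximena, and Nkechi each take £405,000.

Nkechi receives £405,000.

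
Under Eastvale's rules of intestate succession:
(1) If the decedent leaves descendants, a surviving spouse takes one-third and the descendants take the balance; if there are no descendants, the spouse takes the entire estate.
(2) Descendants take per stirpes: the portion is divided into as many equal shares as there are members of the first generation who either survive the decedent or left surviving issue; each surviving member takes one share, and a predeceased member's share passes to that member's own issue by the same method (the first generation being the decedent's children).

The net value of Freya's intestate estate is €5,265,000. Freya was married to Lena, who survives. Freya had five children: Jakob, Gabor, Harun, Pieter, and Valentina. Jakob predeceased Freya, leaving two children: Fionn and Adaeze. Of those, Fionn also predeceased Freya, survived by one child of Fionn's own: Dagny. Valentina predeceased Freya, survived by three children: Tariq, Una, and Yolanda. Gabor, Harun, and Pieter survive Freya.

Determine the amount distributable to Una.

Lena takes one-third of €5,265,000 = €1,755,000. The remaining €3,510,000 passes to the descendants.
The descendants' portion (€3,510,000) is divided into 5 shares of €702,000: Gabor, Harun, and Pieter each take €702,000; Jakob's €702,000 share passes to Jakob's issue; Valentina's €702,000 share passes to Valentina's issue.
Jakob's share (€702,000) is divided into 2 shares of €351,000: Adaeze takes €351,000; Fionn's €351,000 share passes to Fionn's issue.
Fionn's share (€351,000) passes entirely to Dagny.
Valentina's share (€702,000) is divided into 3 shares of €234,000: Tariq, Una, and Yolanda each take €234,000.

Una receives €234,000.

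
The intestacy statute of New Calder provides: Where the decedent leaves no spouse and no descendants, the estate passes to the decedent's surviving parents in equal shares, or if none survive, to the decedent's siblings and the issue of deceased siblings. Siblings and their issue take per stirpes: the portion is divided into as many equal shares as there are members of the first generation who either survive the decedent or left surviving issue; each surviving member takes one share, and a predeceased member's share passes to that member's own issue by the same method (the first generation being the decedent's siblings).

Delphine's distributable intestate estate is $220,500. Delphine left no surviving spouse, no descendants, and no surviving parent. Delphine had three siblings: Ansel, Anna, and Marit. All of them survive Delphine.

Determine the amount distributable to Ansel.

Ansel receives $73,500.

The entire $220,500 passes to the siblings and their issue.
That amount ($220,500) is divided into 3 shares of $73,500: Ansel, Anna, and Marit each take $73,500.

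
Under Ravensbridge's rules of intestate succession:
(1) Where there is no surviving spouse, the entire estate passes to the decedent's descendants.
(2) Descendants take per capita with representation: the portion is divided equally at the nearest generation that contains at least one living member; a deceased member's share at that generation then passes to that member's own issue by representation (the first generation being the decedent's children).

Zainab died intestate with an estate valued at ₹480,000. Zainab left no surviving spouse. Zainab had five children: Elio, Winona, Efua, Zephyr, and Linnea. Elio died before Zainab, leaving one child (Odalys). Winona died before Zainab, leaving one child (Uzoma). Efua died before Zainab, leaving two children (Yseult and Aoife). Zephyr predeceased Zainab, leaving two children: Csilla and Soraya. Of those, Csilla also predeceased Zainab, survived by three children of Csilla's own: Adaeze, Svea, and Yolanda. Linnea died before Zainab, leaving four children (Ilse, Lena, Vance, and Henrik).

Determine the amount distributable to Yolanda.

Yolanda receives ₹16,000.

The entire ₹480,000 passes to the descendants.
No child survives, so the initial division is made at the grandchildren's generation.
That amount (₹480,000) is divided into 10 shares of ₹48,000: Odalys, Uzoma, Yseult, Aoife, Soraya, Ilse, Lena, Vance, and Henrik each take ₹48,000; Csilla's ₹48,000 share passes to Csilla's issue.
Csilla's share (₹48,000) is divided into 3 shares of ₹16,000: Adaeze, Svea, and Yolanda each take ₹16,000.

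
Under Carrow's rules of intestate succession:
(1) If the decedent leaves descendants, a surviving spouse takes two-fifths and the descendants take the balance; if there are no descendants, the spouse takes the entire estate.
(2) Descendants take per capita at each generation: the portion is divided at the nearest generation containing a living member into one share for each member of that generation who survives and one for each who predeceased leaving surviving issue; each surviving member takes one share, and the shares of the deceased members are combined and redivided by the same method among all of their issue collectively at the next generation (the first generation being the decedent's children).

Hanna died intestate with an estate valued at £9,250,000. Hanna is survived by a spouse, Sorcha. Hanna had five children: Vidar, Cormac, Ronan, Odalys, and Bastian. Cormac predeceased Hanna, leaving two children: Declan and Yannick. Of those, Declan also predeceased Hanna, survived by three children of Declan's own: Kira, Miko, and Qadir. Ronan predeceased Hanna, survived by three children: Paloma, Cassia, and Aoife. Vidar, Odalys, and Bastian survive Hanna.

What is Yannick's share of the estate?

Sorcha takes two-fifths of £9,250,000 = £3,700,000. The remaining £5,550,000 passes to the descendants.
The descendants' portion (£5,550,000) is divided at the children's generation into 5 shares of £1,110,000. Vidar, Odalys, and Bastian each take £1,110,000. The 2 shares of the deceased (Cormac and Ronan) are combined into a pool of £2,220,000.
That pool (£2,220,000) is divided at the grandchildren's generation into 5 shares of £444,000. Yannick, Paloma, Cassia, and Aoife each take £444,000. The remaining share for the deceased Declan (£444,000) is carried to the next generation.
That pool (£444,000) is divided at the great-grandchildren's generation equally among Kira, Miko, and Qadir: £148,000 each.

Yannick receives £444,000.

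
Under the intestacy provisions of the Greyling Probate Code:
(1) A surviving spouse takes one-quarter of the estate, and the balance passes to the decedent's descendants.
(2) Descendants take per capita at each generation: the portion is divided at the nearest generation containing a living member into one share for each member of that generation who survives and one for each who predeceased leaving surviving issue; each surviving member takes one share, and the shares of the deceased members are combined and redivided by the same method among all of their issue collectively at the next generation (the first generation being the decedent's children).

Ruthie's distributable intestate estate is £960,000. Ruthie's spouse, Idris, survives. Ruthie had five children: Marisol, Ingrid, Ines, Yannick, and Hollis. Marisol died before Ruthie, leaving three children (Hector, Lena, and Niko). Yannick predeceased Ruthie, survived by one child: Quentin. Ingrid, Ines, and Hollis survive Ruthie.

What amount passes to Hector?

Idris takes one-quarter of £960,000 = £240,000. The remaining £720,000 passes to the descendants.
The descendants' portion (£720,000) is divided at the children's generation into 5 shares of £144,000. Ingrid, Ines, and Hollis each take £144,000. The 2 shares of the deceased (Marisol and Yannick) are combined into a pool of £288,000.
That pool (£288,000) is divided at the grandchildren's generation equally among Hector, Lena, Niko, and Quentin: £72,000 each.

Hector receives £72,000.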